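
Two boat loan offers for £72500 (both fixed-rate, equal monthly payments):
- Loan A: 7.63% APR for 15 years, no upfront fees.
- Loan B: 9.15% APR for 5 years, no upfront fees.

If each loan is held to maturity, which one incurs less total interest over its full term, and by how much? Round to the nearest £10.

Loan B by £31,330

Loan A: monthly rate = 7.63%/12 = 0.0063583; payment = 72,500 × 0.0063583 / (1 − (1+0.0063583)^−180) = £677.45.
Total interest on Loan A = 180 × £677.45 − £72,500 = £49,441.00.
Loan B: at 9.15% the monthly rate is 0.0076250, so the payment is 72,500 × 0.0076250 / (1 − 1.0076250^−60) = £1,510.26.
Total interest on Loan B = 60 × £1,510.26 − £72,500 = £18,115.60.
Loan B is lower by £31,325.40.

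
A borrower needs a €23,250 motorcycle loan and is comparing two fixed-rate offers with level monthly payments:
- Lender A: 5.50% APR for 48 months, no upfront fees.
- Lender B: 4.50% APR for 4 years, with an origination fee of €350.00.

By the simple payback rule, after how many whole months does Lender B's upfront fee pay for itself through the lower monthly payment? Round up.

34 months

Lender A: at 5.50% the monthly rate is 0.0045833, so the payment is 23,250 × 0.0045833 / (1 − 1.0045833^−48) = €540.71.
Lender B: monthly rate = 4.5%/12 = 0.0037500; payment = 23,250 × 0.0037500 / (1 − (1+0.0037500)^−48) = €530.18.
Monthly savings = €540.71 − €530.18 = €10.53.
Break-even = €350.00 / €10.53 = 33.24 → 34 months.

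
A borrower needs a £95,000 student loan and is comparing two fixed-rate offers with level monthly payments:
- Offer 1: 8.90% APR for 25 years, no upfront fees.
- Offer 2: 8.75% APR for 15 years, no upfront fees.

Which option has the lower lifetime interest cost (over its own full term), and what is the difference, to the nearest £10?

Offer 1: at 8.90% the monthly rate is 0.0074167, so the payment is 95,000 × 0.0074167 / (1 − 1.0074167^−300) = £790.74.
Total interest on Offer 1 = 300 × £790.74 − £95,000 = £142,222.00.
Offer 2: at 8.75% the monthly rate is 0.0072917, so the payment is 95,000 × 0.0072917 / (1 − 1.0072917^−180) = £949.48.
Total interest on Offer 2 = 180 × £949.48 − £95,000 = £75,906.40.
Offer 2 is lower by £66,315.60.

Offer 2 by £66,320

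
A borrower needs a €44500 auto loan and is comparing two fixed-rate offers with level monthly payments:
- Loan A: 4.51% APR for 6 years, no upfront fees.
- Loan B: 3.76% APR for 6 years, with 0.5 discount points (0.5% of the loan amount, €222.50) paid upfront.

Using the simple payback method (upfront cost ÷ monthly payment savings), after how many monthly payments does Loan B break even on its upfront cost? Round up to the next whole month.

Loan A: at 4.51% the monthly rate is 0.0037583, so the payment is 44,500 × 0.0037583 / (1 − 1.0037583^−72) = €706.60.
Loan B: at 3.76% the monthly rate is 0.0031333, so the payment is 44,500 × 0.0031333 / (1 − 1.0031333^−72) = €691.36.
Monthly savings = €706.60 − €691.36 = €15.24.
Break-even = €222.50 / €15.24 = 14.60 → 15 months.

15 months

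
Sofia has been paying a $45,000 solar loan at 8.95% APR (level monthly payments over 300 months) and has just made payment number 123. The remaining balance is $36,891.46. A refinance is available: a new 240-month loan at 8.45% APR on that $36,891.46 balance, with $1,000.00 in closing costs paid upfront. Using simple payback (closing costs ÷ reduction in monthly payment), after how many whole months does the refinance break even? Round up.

18 months

Current payment = 45,000 × 8.95%/12 / (1 − (1+0.0074583)^−300) = $376.10.
Refinanced payment = 36,891.46 × 0.0070417 / (1 − (1+0.0070417)^−240) = $318.99.
Monthly savings = $376.10 − $318.99 = $57.11.
Break-even = $1,000.00 / $57.11 = 17.51 → 18 months.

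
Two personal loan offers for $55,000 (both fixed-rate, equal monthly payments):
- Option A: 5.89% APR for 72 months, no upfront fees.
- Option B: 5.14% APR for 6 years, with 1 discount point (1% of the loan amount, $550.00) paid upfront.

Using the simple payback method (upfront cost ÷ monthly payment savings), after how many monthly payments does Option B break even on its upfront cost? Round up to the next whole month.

Option A: monthly rate = 5.89%/12 = 0.0049083; payment = 55,000 × 0.0049083 / (1 − (1+0.0049083)^−72) = $908.66.
Option B: monthly rate = 5.14%/12 = 0.0042833; payment = 55,000 × 0.0042833 / (1 − (1+0.0042833)^−72) = $889.35.
Monthly savings = $908.66 − $889.35 = $19.31.
Break-even = $550.00 / $19.31 = 28.48 → 29 months.

29 months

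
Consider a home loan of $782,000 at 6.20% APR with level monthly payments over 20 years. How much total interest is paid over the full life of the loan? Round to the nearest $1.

$584,342

At 6.20% the monthly rate is 0.0051667, so the payment is 782,000 × 0.0051667 / (1 − 1.0051667^−240) = $5,693.09.
Total paid = 240 × $5,693.09 = $1,366,341.60; interest = $1,366,341.60 − $782,000 = $584,341.60.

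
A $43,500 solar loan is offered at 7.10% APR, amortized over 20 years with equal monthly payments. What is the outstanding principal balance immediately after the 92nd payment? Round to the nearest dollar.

With monthly rate i = 7.1%/12 = 0.0059167, the balance after k of n payments is P · [(1+i)^n − (1+i)^k] / [(1+i)^n − 1].
(1+0.0059167)^240 = 4.11984550 and (1+0.0059167)^92 = 1.72069682, so the balance is 43,500 × (4.11984550 − 1.72069682) / (4.11984550 − 1) = $33,451.33.

$33,451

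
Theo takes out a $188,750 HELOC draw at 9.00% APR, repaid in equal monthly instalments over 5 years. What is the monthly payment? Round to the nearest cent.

$3,918.14

Monthly rate = 9%/12 = 0.0075000; payment = 188,750 × 0.0075000 / (1 − (1+0.0075000)^−60) = $3,918.14.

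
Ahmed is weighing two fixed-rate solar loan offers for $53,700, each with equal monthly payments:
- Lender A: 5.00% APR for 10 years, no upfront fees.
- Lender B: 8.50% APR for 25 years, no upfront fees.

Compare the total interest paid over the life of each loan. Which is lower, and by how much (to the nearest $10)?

Lender A: monthly rate = 5%/12 = 0.0041667; payment = 53,700 × 0.0041667 / (1 − (1+0.0041667)^−120) = $569.57.
Total interest on Lender A = 120 × $569.57 − $53,700 = $14,648.40.
Lender B: monthly rate = 8.5%/12 = 0.0070833; payment = 53,700 × 0.0070833 / (1 − (1+0.0070833)^−300) = $432.41.
Total interest on Lender B = 300 × $432.41 − $53,700 = $76,023.00.
Lender A is lower by $61,374.60.

Lender A by $61,370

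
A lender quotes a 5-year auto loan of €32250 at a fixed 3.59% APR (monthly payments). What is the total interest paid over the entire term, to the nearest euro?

Monthly rate = 3.59%/12 = 0.0029917; payment = 32,250 × 0.0029917 / (1 − (1+0.0029917)^−60) = €587.98.
Total paid = 60 × €587.98 = €35,278.80; interest = €35,278.80 − €32,250 = €3,028.80.

€3,029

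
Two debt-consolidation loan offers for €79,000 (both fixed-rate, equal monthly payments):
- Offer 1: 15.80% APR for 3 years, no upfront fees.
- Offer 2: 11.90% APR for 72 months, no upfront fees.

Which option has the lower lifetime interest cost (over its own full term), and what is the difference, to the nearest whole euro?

Offer 1 by €11,200

Offer 1: at 15.80% the monthly rate is 0.0131667, so the payment is 79,000 × 0.0131667 / (1 − 1.0131667^−36) = €2,769.61.
Total interest on Offer 1 = 36 × €2,769.61 − €79,000 = €20,705.96.
Offer 2: at 11.90% the monthly rate is 0.0099167, so the payment is 79,000 × 0.0099167 / (1 − 1.0099167^−72) = €1,540.36.
Total interest on Offer 2 = 72 × €1,540.36 − €79,000 = €31,905.92.
Offer 1 is lower by €11,199.96.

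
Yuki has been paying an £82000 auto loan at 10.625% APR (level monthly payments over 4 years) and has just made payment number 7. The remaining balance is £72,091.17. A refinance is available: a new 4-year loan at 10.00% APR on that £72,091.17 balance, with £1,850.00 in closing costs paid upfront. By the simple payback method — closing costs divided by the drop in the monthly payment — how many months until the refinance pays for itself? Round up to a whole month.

Current payment = 82,000 × 10.625%/12 / (1 − (1+0.0088542)^−48) = £2,104.43.
Refinanced payment = 72,091.17 × 0.0083333 / (1 − (1+0.0083333)^−48) = £1,828.42.
Monthly savings = £2,104.43 − £1,828.42 = £276.01.
Break-even = £1,850.00 / £276.01 = 6.70 → 7 months.

7 months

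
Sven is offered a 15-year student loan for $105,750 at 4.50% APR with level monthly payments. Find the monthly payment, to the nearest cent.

$808.98

At 4.50% the monthly rate is 0.0037500, so the payment is 105,750 × 0.0037500 / (1 − 1.0037500^−180) = $808.98.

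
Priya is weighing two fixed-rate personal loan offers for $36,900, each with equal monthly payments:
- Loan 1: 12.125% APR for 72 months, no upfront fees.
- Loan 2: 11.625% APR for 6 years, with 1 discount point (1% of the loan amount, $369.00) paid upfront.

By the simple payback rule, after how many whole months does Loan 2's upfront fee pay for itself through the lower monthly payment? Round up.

39 months

Loan 1: monthly rate = 12.125%/12 = 0.0101042; payment = 36,900 × 0.0101042 / (1 − (1+0.0101042)^−72) = $723.80.
Loan 2: at 11.625% the monthly rate is 0.0096875, so the payment is 36,900 × 0.0096875 / (1 − 1.0096875^−72) = $714.23.
Monthly savings = $723.80 − $714.23 = $9.57.
Break-even = $369.00 / $9.57 = 38.56 → 39 months.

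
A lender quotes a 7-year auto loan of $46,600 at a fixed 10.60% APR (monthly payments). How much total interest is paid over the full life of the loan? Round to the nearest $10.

$19,600

At 10.60% the monthly rate is 0.0088333, so the payment is 46,600 × 0.0088333 / (1 − 1.0088333^−84) = $788.14.
Total paid = 84 × $788.14 = $66,203.76; interest = $66,203.76 − $46,600 = $19,603.76.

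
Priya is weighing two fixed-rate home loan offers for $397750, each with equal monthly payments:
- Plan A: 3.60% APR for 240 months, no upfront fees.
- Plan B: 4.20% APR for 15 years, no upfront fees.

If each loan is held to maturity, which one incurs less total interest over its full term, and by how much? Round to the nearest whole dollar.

Plan B by $21,764

Plan A: at 3.60% the monthly rate is 0.0030000, so the payment is 397,750 × 0.0030000 / (1 − 1.0030000^−240) = $2,327.28.
Total interest on Plan A = 240 × $2,327.28 − $397,750 = $160,797.20.
Plan B: at 4.20% the monthly rate is 0.0035000, so the payment is 397,750 × 0.0035000 / (1 − 1.0035000^−180) = $2,982.13.
Total interest on Plan B = 180 × $2,982.13 − $397,750 = $139,033.40.
Plan B is lower by $21,763.80.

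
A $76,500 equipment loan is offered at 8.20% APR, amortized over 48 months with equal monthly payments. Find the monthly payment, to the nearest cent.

$1,874.78

At 8.20% the monthly rate is 0.0068333, so the payment is 76,500 × 0.0068333 / (1 − 1.0068333^−48) = $1,874.78.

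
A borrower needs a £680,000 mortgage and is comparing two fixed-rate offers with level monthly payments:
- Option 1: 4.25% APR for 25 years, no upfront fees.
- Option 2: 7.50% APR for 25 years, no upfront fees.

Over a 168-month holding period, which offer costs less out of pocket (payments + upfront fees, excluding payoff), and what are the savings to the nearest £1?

Option 1: monthly rate = 4.25%/12 = 0.0035417; payment = 680,000 × 0.0035417 / (1 − (1+0.0035417)^−300) = £3,683.82.
Option 2: monthly rate = 7.5%/12 = 0.0062500; payment = 680,000 × 0.0062500 / (1 − (1+0.0062500)^−300) = £5,025.14.
Over 168 months: Option 1 costs 168 × £3,683.82 = £618,881.76; Option 2 costs 168 × £5,025.14 = £844,223.52.
Option 1 is cheaper by £844,223.52 − £618,881.76 = £225,341.76.

Option 1 by £225,342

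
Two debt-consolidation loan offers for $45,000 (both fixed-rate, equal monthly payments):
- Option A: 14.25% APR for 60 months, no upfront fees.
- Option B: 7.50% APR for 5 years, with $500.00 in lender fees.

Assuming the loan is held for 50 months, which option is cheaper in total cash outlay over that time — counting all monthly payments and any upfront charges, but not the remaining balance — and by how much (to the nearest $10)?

Option A: at 14.25% the monthly rate is 0.0118750, so the payment is 45,000 × 0.0118750 / (1 − 1.0118750^−60) = $1,052.91.
Option B: monthly rate = 7.5%/12 = 0.0062500; payment = 45,000 × 0.0062500 / (1 − (1+0.0062500)^−60) = $901.71.
Over 50 months: Option A costs 50 × $1,052.91 = $52,645.50; Option B costs 50 × $901.71 + $500.00 = $45,585.50.
Option B is cheaper by $52,645.50 − $45,585.50 = $7,060.00.

Option B by $7,060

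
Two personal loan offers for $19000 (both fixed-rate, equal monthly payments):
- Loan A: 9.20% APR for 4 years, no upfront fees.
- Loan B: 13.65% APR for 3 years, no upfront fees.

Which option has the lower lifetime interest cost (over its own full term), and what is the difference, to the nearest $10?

Loan A by $480

Loan A: at 9.20% the monthly rate is 0.0076667, so the payment is 19,000 × 0.0076667 / (1 − 1.0076667^−48) = $474.62.
Total interest on Loan A = 48 × $474.62 − $19,000 = $3,781.76.
Loan B: at 13.65% the monthly rate is 0.0113750, so the payment is 19,000 × 0.0113750 / (1 − 1.0113750^−36) = $646.15.
Total interest on Loan B = 36 × $646.15 − $19,000 = $4,261.40.
Loan A is lower by $479.64.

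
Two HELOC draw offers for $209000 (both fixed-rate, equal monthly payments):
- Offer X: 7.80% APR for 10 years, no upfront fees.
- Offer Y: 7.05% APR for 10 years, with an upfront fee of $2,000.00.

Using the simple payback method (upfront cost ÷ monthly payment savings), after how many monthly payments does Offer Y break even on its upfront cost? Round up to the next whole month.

25 months

Offer X: at 7.80% the monthly rate is 0.0065000, so the payment is 209,000 × 0.0065000 / (1 − 1.0065000^−120) = $2,513.71.
Offer Y: at 7.05% the monthly rate is 0.0058750, so the payment is 209,000 × 0.0058750 / (1 − 1.0058750^−120) = $2,432.06.
Monthly savings = $2,513.71 − $2,432.06 = $81.65.
Break-even = $2,000.00 / $81.65 = 24.49 → 25 months.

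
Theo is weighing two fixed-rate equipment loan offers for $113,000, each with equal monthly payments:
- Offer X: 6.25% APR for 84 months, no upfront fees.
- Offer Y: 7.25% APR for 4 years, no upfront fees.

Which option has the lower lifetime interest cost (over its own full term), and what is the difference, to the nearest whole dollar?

Offer X: monthly rate = 6.25%/12 = 0.0052083; payment = 113,000 × 0.0052083 / (1 − (1+0.0052083)^−84) = $1,664.34.
Total interest on Offer X = 84 × $1,664.34 − $113,000 = $26,804.56.
Offer Y: at 7.25% the monthly rate is 0.0060417, so the payment is 113,000 × 0.0060417 / (1 − 1.0060417^−48) = $2,719.05.
Total interest on Offer Y = 48 × $2,719.05 − $113,000 = $17,514.40.
Offer Y is lower by $9,290.16.

Offer Y by $9,290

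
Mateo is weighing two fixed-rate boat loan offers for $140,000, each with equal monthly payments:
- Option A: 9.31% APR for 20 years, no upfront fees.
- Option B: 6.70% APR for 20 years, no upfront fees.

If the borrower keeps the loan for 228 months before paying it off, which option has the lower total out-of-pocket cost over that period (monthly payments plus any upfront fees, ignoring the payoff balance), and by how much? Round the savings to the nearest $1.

Option A: monthly rate = 9.31%/12 = 0.0077583; payment = 140,000 × 0.0077583 / (1 − (1+0.0077583)^−240) = $1,287.66.
Option B: monthly rate = 6.7%/12 = 0.0055833; payment = 140,000 × 0.0055833 / (1 − (1+0.0055833)^−240) = $1,060.35.
Over 228 months: Option A costs 228 × $1,287.66 = $293,586.48; Option B costs 228 × $1,060.35 = $241,759.80.
Option B is cheaper by $293,586.48 − $241,759.80 = $51,826.68.

Option B by $51,827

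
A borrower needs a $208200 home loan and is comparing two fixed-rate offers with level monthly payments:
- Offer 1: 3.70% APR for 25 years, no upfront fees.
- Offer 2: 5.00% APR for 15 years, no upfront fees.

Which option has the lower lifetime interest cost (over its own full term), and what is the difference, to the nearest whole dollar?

Offer 2 by $23,071

Offer 1: monthly rate = 3.7%/12 = 0.0030833; payment = 208,200 × 0.0030833 / (1 − (1+0.0030833)^−300) = $1,064.76.
Total interest on Offer 1 = 300 × $1,064.76 − $208,200 = $111,228.00.
Offer 2: monthly rate = 5%/12 = 0.0041667; payment = 208,200 × 0.0041667 / (1 − (1+0.0041667)^−180) = $1,646.43.
Total interest on Offer 2 = 180 × $1,646.43 − $208,200 = $88,157.40.
Offer 2 is lower by $23,070.60.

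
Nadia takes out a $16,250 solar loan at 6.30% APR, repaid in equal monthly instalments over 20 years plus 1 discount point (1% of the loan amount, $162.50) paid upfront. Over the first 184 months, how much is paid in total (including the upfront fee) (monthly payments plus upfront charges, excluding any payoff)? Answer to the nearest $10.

$22,100

Monthly rate = 6.3%/12 = 0.0052500; payment = 16,250 × 0.0052500 / (1 − (1+0.0052500)^−240) = $119.25.
Total outlay = 184 × $119.25 + $162.50 = $22,104.50.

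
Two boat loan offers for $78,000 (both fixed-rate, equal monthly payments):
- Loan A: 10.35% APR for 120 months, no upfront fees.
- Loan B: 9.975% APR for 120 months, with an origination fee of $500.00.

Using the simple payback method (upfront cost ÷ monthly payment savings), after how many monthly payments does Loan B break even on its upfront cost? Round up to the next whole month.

Loan A: monthly rate = 10.35%/12 = 0.0086250; payment = 78,000 × 0.0086250 / (1 − (1+0.0086250)^−120) = $1,045.95.
Loan B: monthly rate = 9.975%/12 = 0.0083125; payment = 78,000 × 0.0083125 / (1 − (1+0.0083125)^−120) = $1,029.70.
Monthly savings = $1,045.95 − $1,029.70 = $16.25.
Break-even = $500.00 / $16.25 = 30.77 → 31 months.

31 months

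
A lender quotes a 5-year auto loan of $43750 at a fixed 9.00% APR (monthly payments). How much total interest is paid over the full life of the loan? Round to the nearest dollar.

$10,741

At 9.00% the monthly rate is 0.0075000, so the payment is 43,750 × 0.0075000 / (1 − 1.0075000^−60) = $908.18.
Total paid = 60 × $908.18 = $54,490.80; interest = $54,490.80 − $43,750 = $10,740.80.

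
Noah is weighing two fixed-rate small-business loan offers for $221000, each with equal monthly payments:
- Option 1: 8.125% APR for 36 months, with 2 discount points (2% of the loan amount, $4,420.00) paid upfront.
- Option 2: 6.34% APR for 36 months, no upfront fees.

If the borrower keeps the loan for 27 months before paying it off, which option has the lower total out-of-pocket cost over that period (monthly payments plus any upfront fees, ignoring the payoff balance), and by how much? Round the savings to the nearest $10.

Option 1: at 8.125% the monthly rate is 0.0067708, so the payment is 221,000 × 0.0067708 / (1 − 1.0067708^−36) = $6,938.09.
Option 2: at 6.34% the monthly rate is 0.0052833, so the payment is 221,000 × 0.0052833 / (1 − 1.0052833^−36) = $6,757.35.
Over 27 months: Option 1 costs 27 × $6,938.09 + $4,420.00 = $191,748.43; Option 2 costs 27 × $6,757.35 = $182,448.45.
Option 2 is cheaper by $191,748.43 − $182,448.45 = $9,299.98.

Option 2 by $9,300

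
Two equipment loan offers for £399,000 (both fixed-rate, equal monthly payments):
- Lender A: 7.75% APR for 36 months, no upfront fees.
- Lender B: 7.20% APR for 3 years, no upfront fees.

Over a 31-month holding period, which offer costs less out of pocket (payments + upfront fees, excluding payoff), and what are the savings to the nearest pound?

Lender A: monthly rate = 7.75%/12 = 0.0064583; payment = 399,000 × 0.0064583 / (1 − (1+0.0064583)^−36) = £12,457.24.
Lender B: at 7.20% the monthly rate is 0.0060000, so the payment is 399,000 × 0.0060000 / (1 − 1.0060000^−36) = £12,356.48.
Over 31 months: Lender A costs 31 × £12,457.24 = £386,174.44; Lender B costs 31 × £12,356.48 = £383,050.88.
Lender B is cheaper by £386,174.44 − £383,050.88 = £3,123.56.

Lender B by £3,124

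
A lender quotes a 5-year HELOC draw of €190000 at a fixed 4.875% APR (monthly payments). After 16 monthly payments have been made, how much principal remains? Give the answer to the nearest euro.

€143,763

With monthly rate i = 4.875%/12 = 0.0040625, the balance after k of n payments is P · [(1+i)^n − (1+i)^k] / [(1+i)^n − 1].
(1+0.0040625)^60 = 1.27539536 and (1+0.0040625)^16 = 1.06701852, so the balance is 190,000 × (1.27539536 − 1.06701852) / (1.27539536 − 1) = €143,762.77.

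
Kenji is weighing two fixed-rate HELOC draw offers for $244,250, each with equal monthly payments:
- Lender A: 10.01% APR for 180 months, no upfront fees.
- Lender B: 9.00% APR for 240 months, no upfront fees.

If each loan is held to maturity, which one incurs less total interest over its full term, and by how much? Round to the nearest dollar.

Lender A: monthly rate = 10.01%/12 = 0.0083417; payment = 244,250 × 0.0083417 / (1 − (1+0.0083417)^−180) = $2,626.22.
Total interest on Lender A = 180 × $2,626.22 − $244,250 = $228,469.60.
Lender B: at 9.00% the monthly rate is 0.0075000, so the payment is 244,250 × 0.0075000 / (1 − 1.0075000^−240) = $2,197.58.
Total interest on Lender B = 240 × $2,197.58 − $244,250 = $283,169.20.
Lender A is lower by $54,699.60.

Lender A by $54,700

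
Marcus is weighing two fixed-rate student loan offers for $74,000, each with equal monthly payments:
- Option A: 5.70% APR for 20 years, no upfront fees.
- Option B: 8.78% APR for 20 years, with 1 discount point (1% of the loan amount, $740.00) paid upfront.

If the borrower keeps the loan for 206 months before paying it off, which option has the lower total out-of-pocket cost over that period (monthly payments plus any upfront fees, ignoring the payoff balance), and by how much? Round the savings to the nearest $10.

Option A: monthly rate = 5.7%/12 = 0.0047500; payment = 74,000 × 0.0047500 / (1 − (1+0.0047500)^−240) = $517.43.
Option B: at 8.78% the monthly rate is 0.0073167, so the payment is 74,000 × 0.0073167 / (1 − 1.0073167^−240) = $655.36.
Over 206 months: Option A costs 206 × $517.43 = $106,590.58; Option B costs 206 × $655.36 + $740.00 = $135,744.16.
Option A is cheaper by $135,744.16 − $106,590.58 = $29,153.58.

Option A by $29,150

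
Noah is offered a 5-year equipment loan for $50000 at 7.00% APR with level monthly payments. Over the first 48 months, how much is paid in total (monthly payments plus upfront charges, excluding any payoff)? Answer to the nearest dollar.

At 7.00% the monthly rate is 0.0058333, so the payment is 50,000 × 0.0058333 / (1 − 1.0058333^−60) = $990.06.
Total outlay = 48 × $990.06 = $47,522.88.

$47,523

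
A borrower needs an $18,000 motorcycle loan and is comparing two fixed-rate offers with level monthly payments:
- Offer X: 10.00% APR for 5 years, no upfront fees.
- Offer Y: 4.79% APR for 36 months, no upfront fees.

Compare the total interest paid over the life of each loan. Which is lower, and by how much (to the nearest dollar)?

Offer Y by $3,587

Offer X: monthly rate = 10%/12 = 0.0083333; payment = 18,000 × 0.0083333 / (1 − (1+0.0083333)^−60) = $382.45.
Total interest on Offer X = 60 × $382.45 − $18,000 = $4,947.00.
Offer Y: monthly rate = 4.79%/12 = 0.0039917; payment = 18,000 × 0.0039917 / (1 − (1+0.0039917)^−36) = $537.78.
Total interest on Offer Y = 36 × $537.78 − $18,000 = $1,360.08.
Offer Y is lower by $3,586.92.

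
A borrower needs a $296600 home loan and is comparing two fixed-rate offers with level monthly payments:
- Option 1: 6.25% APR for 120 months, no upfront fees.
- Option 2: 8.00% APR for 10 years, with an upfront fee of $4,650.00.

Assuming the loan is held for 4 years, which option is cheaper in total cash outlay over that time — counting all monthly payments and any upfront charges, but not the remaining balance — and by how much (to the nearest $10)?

Option 1: at 6.25% the monthly rate is 0.0052083, so the payment is 296,600 × 0.0052083 / (1 − 1.0052083^−120) = $3,330.23.
Option 2: at 8.00% the monthly rate is 0.0066667, so the payment is 296,600 × 0.0066667 / (1 − 1.0066667^−120) = $3,598.58.
Over 48 months: Option 1 costs 48 × $3,330.23 = $159,851.04; Option 2 costs 48 × $3,598.58 + $4,650.00 = $177,381.84.
Option 1 is cheaper by $177,381.84 − $159,851.04 = $17,530.80.

Option 1 by $17,530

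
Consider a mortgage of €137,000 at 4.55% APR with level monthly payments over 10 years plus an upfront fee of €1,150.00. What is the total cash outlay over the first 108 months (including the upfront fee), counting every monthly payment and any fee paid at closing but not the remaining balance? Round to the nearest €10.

Monthly rate = 4.55%/12 = 0.0037917; payment = 137,000 × 0.0037917 / (1 − (1+0.0037917)^−120) = €1,423.15.
Total outlay = 108 × €1,423.15 + €1,150.00 = €154,850.20.

€154,850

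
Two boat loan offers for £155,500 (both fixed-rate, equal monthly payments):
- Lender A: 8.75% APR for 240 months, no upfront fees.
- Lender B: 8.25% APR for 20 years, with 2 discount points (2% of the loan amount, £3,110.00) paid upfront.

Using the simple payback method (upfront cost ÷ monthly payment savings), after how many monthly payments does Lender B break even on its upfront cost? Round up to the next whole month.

Lender A: monthly rate = 8.75%/12 = 0.0072917; payment = 155,500 × 0.0072917 / (1 − (1+0.0072917)^−240) = £1,374.17.
Lender B: monthly rate = 8.25%/12 = 0.0068750; payment = 155,500 × 0.0068750 / (1 − (1+0.0068750)^−240) = £1,324.96.
Monthly savings = £1,374.17 − £1,324.96 = £49.21.
Break-even = £3,110.00 / £49.21 = 63.20 → 64 months.

64 months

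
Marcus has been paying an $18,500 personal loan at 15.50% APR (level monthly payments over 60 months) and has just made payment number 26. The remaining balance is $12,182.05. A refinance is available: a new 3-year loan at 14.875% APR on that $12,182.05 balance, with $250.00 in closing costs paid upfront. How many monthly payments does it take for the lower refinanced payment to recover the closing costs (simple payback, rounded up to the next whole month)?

Current payment = 18,500 × 15.5%/12 / (1 − (1+0.0129167)^−60) = $444.98.
Refinanced payment = 12,182.05 × 0.0123958 / (1 − (1+0.0123958)^−36) = $421.55.
Monthly savings = $444.98 − $421.55 = $23.43.
Break-even = $250.00 / $23.43 = 10.67 → 11 months.

11 months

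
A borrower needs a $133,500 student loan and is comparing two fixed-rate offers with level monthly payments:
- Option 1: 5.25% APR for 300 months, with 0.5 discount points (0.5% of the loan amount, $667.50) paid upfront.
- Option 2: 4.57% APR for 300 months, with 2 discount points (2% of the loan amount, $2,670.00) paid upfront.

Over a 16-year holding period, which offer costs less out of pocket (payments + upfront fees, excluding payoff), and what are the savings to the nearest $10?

Option 1: monthly rate = 5.25%/12 = 0.0043750; payment = 133,500 × 0.0043750 / (1 − (1+0.0043750)^−300) = $800.00.
Option 2: monthly rate = 4.57%/12 = 0.0038083; payment = 133,500 × 0.0038083 / (1 − (1+0.0038083)^−300) = $747.35.
Over 192 months: Option 1 costs 192 × $800.00 + $667.50 = $154,267.50; Option 2 costs 192 × $747.35 + $2,670.00 = $146,161.20.
Option 2 is cheaper by $154,267.50 − $146,161.20 = $8,106.30.

Option 2 by $8,110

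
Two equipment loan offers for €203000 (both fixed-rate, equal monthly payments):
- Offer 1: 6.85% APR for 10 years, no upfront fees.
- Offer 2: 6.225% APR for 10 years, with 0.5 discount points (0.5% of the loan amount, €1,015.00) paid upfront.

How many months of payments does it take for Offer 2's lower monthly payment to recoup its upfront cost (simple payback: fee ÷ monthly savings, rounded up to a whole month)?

16 months

Offer 1: at 6.85% the monthly rate is 0.0057083, so the payment is 203,000 × 0.0057083 / (1 − 1.0057083^−120) = €2,341.34.
Offer 2: monthly rate = 6.225%/12 = 0.0051875; payment = 203,000 × 0.0051875 / (1 − (1+0.0051875)^−120) = €2,276.72.
Monthly savings = €2,341.34 − €2,276.72 = €64.62.
Break-even = €1,015.00 / €64.62 = 15.71 → 16 months.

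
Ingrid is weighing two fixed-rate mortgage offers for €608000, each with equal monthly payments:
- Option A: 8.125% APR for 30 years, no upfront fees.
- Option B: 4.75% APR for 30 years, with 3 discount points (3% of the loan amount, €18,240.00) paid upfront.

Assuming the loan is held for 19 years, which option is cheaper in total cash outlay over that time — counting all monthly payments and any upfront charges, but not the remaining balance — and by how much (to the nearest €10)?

Option A: monthly rate = 8.125%/12 = 0.0067708; payment = 608,000 × 0.0067708 / (1 − (1+0.0067708)^−360) = €4,514.38.
Option B: at 4.75% the monthly rate is 0.0039583, so the payment is 608,000 × 0.0039583 / (1 − 1.0039583^−360) = €3,171.62.
Over 228 months: Option A costs 228 × €4,514.38 = €1,029,278.64; Option B costs 228 × €3,171.62 + €18,240.00 = €741,369.36.
Option B is cheaper by €1,029,278.64 − €741,369.36 = €287,909.28.

Option B by €287,910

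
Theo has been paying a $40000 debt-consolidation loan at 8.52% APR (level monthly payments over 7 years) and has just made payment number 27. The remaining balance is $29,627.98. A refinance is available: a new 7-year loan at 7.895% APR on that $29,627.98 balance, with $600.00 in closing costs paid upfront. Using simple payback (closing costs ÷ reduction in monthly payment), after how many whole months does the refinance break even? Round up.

Current payment = 40,000 × 8.52%/12 / (1 − (1+0.0071000)^−84) = $633.86.
Refinanced payment = 29,627.98 × 0.0065792 / (1 − (1+0.0065792)^−84) = $460.24.
Monthly savings = $633.86 − $460.24 = $173.62.
Break-even = $600.00 / $173.62 = 3.46 → 4 months.

4 months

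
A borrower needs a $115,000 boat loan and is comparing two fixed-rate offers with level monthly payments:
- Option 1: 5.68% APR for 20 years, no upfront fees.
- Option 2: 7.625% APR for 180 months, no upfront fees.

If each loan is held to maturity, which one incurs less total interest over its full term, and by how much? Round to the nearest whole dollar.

Option 1 by $691

Option 1: monthly rate = 5.68%/12 = 0.0047333; payment = 115,000 × 0.0047333 / (1 − (1+0.0047333)^−240) = $802.81.
Total interest on Option 1 = 240 × $802.81 − $115,000 = $77,674.40.
Option 2: at 7.625% the monthly rate is 0.0063542, so the payment is 115,000 × 0.0063542 / (1 − 1.0063542^−180) = $1,074.25.
Total interest on Option 2 = 180 × $1,074.25 − $115,000 = $78,365.00.
Option 1 is lower by $690.60.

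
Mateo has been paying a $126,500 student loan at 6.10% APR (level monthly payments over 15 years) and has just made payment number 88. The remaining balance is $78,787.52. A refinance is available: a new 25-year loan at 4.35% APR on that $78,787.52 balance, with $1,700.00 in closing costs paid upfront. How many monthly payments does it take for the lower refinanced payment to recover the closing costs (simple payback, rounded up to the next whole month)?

Current payment = 126,500 × 6.1%/12 / (1 − (1+0.0050833)^−180) = $1,074.33.
Refinanced payment = 78,787.52 × 0.0036250 / (1 − (1+0.0036250)^−300) = $431.25.
Monthly savings = $1,074.33 − $431.25 = $643.08.
Break-even = $1,700.00 / $643.08 = 2.64 → 3 months.

3 months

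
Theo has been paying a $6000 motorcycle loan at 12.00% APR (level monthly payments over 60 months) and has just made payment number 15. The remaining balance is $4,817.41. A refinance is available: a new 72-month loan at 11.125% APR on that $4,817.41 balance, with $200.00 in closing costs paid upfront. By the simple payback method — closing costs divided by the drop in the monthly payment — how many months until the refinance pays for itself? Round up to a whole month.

5 months

Current payment = 6,000 × 12%/12 / (1 − (1+0.0100000)^−60) = $133.47.
Refinanced payment = 4,817.41 × 0.0092708 / (1 − (1+0.0092708)^−72) = $92.00.
Monthly savings = $133.47 − $92.00 = $41.47.
Break-even = $200.00 / $41.47 = 4.82 → 5 months.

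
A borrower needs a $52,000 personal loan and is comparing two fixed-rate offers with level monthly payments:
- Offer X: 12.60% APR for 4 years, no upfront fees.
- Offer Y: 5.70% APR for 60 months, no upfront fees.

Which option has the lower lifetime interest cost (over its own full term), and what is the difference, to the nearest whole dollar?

Offer X: monthly rate = 12.6%/12 = 0.0105000; payment = 52,000 × 0.0105000 / (1 − (1+0.0105000)^−48) = $1,384.73.
Total interest on Offer X = 48 × $1,384.73 − $52,000 = $14,467.04.
Offer Y: monthly rate = 5.7%/12 = 0.0047500; payment = 52,000 × 0.0047500 / (1 − (1+0.0047500)^−60) = $998.07.
Total interest on Offer Y = 60 × $998.07 − $52,000 = $7,884.20.
Offer Y is lower by $6,582.84.

Offer Y by $6,583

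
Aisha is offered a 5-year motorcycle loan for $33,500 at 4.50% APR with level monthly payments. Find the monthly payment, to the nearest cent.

$624.54

At 4.50% the monthly rate is 0.0037500, so the payment is 33,500 × 0.0037500 / (1 − 1.0037500^−60) = $624.54.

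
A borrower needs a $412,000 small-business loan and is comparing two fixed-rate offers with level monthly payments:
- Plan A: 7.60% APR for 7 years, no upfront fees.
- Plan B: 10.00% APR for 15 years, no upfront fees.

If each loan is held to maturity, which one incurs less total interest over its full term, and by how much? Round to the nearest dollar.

Plan A by $264,390

Plan A: at 7.60% the monthly rate is 0.0063333, so the payment is 412,000 × 0.0063333 / (1 − 1.0063333^−84) = $6,339.72.
Total interest on Plan A = 84 × $6,339.72 − $412,000 = $120,536.48.
Plan B: at 10.00% the monthly rate is 0.0083333, so the payment is 412,000 × 0.0083333 / (1 − 1.0083333^−180) = $4,427.37.
Total interest on Plan B = 180 × $4,427.37 − $412,000 = $384,926.60.
Plan A is lower by $264,390.12.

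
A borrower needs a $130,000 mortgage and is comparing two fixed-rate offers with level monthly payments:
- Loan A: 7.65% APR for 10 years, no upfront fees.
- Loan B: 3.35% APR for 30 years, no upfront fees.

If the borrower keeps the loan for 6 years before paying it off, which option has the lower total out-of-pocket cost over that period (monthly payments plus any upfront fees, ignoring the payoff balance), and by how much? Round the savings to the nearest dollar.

Loan B by $70,588

Loan A: at 7.65% the monthly rate is 0.0063750, so the payment is 130,000 × 0.0063750 / (1 − 1.0063750^−120) = $1,553.32.
Loan B: monthly rate = 3.35%/12 = 0.0027917; payment = 130,000 × 0.0027917 / (1 − (1+0.0027917)^−360) = $572.93.
Over 72 months: Loan A costs 72 × $1,553.32 = $111,839.04; Loan B costs 72 × $572.93 = $41,250.96.
Loan B is cheaper by $111,839.04 − $41,250.96 = $70,588.08.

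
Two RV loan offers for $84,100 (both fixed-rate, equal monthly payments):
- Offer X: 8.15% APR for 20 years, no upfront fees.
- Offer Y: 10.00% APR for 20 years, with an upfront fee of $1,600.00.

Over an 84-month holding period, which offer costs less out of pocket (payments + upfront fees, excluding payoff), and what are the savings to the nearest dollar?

Offer X by $10,022

Offer X: monthly rate = 8.15%/12 = 0.0067917; payment = 84,100 × 0.0067917 / (1 − (1+0.0067917)^−240) = $711.32.
Offer Y: at 10.00% the monthly rate is 0.0083333, so the payment is 84,100 × 0.0083333 / (1 − 1.0083333^−240) = $811.58.
Over 84 months: Offer X costs 84 × $711.32 = $59,750.88; Offer Y costs 84 × $811.58 + $1,600.00 = $69,772.72.
Offer X is cheaper by $69,772.72 − $59,750.88 = $10,021.84.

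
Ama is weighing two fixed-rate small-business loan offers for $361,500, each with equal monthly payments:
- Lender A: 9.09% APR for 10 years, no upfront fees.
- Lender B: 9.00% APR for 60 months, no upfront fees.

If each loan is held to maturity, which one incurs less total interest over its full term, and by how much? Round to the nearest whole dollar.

Lender B by $101,386

Lender A: monthly rate = 9.09%/12 = 0.0075750; payment = 361,500 × 0.0075750 / (1 − (1+0.0075750)^−120) = $4,596.96.
Total interest on Lender A = 120 × $4,596.96 − $361,500 = $190,135.20.
Lender B: monthly rate = 9%/12 = 0.0075000; payment = 361,500 × 0.0075000 / (1 − (1+0.0075000)^−60) = $7,504.15.
Total interest on Lender B = 60 × $7,504.15 − $361,500 = $88,749.00.
Lender B is lower by $101,386.20.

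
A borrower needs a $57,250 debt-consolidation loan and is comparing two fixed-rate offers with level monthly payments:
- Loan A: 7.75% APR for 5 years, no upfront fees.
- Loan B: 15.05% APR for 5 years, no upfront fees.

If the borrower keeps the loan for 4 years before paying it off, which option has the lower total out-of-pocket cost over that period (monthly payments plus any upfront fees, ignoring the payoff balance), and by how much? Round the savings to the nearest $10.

Loan A: monthly rate = 7.75%/12 = 0.0064583; payment = 57,250 × 0.0064583 / (1 − (1+0.0064583)^−60) = $1,153.99.
Loan B: at 15.05% the monthly rate is 0.0125417, so the payment is 57,250 × 0.0125417 / (1 − 1.0125417^−60) = $1,363.48.
Over 48 months: Loan A costs 48 × $1,153.99 = $55,391.52; Loan B costs 48 × $1,363.48 = $65,447.04.
Loan A is cheaper by $65,447.04 − $55,391.52 = $10,055.52.

Loan A by $10,060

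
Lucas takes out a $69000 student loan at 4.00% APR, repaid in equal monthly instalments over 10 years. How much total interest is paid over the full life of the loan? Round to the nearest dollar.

$14,831

At 4.00% the monthly rate is 0.0033333, so the payment is 69,000 × 0.0033333 / (1 − 1.0033333^−120) = $698.59.
Total paid = 120 × $698.59 = $83,830.80; interest = $83,830.80 − $69,000 = $14,830.80.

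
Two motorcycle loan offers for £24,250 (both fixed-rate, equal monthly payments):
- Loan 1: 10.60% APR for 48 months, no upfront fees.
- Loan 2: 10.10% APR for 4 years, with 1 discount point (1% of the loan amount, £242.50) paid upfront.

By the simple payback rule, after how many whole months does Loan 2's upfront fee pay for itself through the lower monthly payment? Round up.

Loan 1: monthly rate = 10.6%/12 = 0.0088333; payment = 24,250 × 0.0088333 / (1 − (1+0.0088333)^−48) = £622.05.
Loan 2: at 10.10% the monthly rate is 0.0084167, so the payment is 24,250 × 0.0084167 / (1 − 1.0084167^−48) = £616.21.
Monthly savings = £622.05 − £616.21 = £5.84.
Break-even = £242.50 / £5.84 = 41.52 → 42 months.

42 months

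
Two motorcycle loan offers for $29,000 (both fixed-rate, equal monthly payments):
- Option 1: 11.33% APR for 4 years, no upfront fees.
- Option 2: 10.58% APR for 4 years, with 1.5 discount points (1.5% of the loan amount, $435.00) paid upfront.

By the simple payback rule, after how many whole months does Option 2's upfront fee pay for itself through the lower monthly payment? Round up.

Option 1: at 11.33% the monthly rate is 0.0094417, so the payment is 29,000 × 0.0094417 / (1 − 1.0094417^−48) = $754.18.
Option 2: at 10.58% the monthly rate is 0.0088167, so the payment is 29,000 × 0.0088167 / (1 − 1.0088167^−48) = $743.62.
Monthly savings = $754.18 − $743.62 = $10.56.
Break-even = $435.00 / $10.56 = 41.19 → 42 months.

42 months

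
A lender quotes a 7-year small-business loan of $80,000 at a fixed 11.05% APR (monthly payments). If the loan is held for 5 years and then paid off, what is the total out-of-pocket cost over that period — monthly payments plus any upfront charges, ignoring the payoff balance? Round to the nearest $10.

Monthly rate = 11.05%/12 = 0.0092083; payment = 80,000 × 0.0092083 / (1 − (1+0.0092083)^−84) = $1,371.90.
Total outlay = 60 × $1,371.90 = $82,314.00.

$82,310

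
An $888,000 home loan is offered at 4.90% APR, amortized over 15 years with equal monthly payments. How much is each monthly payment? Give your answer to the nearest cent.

$6,976.08

Monthly rate = 4.9%/12 = 0.0040833; payment = 888,000 × 0.0040833 / (1 − (1+0.0040833)^−180) = $6,976.08.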